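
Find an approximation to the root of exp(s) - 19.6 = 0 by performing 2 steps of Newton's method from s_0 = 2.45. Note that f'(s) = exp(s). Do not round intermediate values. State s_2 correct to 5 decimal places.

s_0 = 2.450000: f = -8.011653, f' = 11.588347 → s_1 = 2.450000 - (-8.011653)/(11.588347) = 3.141354
s_1 = 3.141354: f = 3.535178, f' = 23.135178 → s_2 = 3.141354 - (3.535178)/(23.135178) = 2.988549

2.98855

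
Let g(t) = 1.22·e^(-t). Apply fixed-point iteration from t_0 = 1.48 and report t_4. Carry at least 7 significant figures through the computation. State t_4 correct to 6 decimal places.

0.751772

t_1 = g(1.480000) = 0.277718
t_2 = g(0.277718) = 0.924163
t_3 = g(0.924163) = 0.484174
t_4 = g(0.484174) = 0.751772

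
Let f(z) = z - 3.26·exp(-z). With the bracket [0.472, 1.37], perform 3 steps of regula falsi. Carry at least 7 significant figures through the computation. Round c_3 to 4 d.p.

1.0942

False-position update: c = (a·f(b) − b·f(a))/(f(b) − f(a)); replace the endpoint whose sign matches f(c).
f(0.472000) = -1.561436, f(1.370000) = 0.541611
step 1: c = 1.138732, f(c) = 0.094800 > 0 → new bracket [0.472000, 1.138732]
step 2: c = 1.100570, f(c) = 0.016028 > 0 → new bracket [0.472000, 1.100570]
step 3: c = 1.094183, f(c) = 0.002693 > 0 → new bracket [0.472000, 1.094183]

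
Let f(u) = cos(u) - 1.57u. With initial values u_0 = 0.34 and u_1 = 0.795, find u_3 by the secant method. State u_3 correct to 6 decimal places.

f(u_0) = 0.408955, f(u_1) = -0.547865
u_2 = 0.795000 - (-0.547865)·(0.795000 - 0.340000)/(-0.547865 - (0.408955)) = 0.534472; f(u_2) = 0.021417
u_3 = 0.534472 - (0.021417)·(0.534472 - 0.795000)/(0.021417 - (-0.547865)) = 0.544273; f(u_3) = 0.000995

0.544273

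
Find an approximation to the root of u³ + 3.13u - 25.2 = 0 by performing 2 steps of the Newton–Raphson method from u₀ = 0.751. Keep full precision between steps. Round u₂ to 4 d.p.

3.7548

f'(u) = 3u² + 3.13
u_0 = 0.751000: f = -22.425805, f' = 4.822003 → u_1 = 0.751000 - (-22.425805)/(4.822003) = 5.401724
u_1 = 5.401724: f = 149.322263, f' = 90.665868 → u_2 = 5.401724 - (149.322263)/(90.665868) = 3.754773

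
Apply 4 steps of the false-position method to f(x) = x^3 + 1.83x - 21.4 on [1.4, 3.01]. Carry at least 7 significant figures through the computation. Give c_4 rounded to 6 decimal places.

f(1.400000) = -16.094000, f(3.010000) = 11.379201
step 1: c = 2.343150, f(c) = -4.247324 < 0 → new bracket [2.343150, 3.010000]
step 2: c = 2.524401, f(c) = -0.693346 < 0 → new bracket [2.524401, 3.010000]
step 3: c = 2.552290, f(c) = -0.103226 < 0 → new bracket [2.552290, 3.010000]
step 4: c = 2.556405, f(c) = -0.015153 < 0 → new bracket [2.556405, 3.010000]

2.556405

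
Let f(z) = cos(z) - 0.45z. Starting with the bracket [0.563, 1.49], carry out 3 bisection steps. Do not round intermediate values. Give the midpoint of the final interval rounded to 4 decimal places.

1.0844

f(0.563000) = 0.592308, f(1.490000) = -0.589792 (opposite signs)
step 1: m = 1.026500, f(m) = 0.055891 > 0 → root in [1.026500, 1.490000]
step 2: m = 1.258250, f(m) = -0.258730 < 0 → root in [1.026500, 1.258250]
step 3: m = 1.142375, f(m) = -0.098633 < 0 → root in [1.026500, 1.142375]
Midpoint of [1.026500, 1.142375] = 1.084437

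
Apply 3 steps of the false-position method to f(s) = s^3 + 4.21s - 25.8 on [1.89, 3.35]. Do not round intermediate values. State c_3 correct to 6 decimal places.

2.475319

f(1.890000) = -11.091831, f(3.350000) = 25.898875
step 1: c = 2.327788, f(c) = -3.386675 < 0 → new bracket [2.327788, 3.350000]
step 2: c = 2.446000, f(c) = -0.868137 < 0 → new bracket [2.446000, 3.350000]
step 3: c = 2.475319, f(c) = -0.212120 < 0 → new bracket [2.475319, 3.350000]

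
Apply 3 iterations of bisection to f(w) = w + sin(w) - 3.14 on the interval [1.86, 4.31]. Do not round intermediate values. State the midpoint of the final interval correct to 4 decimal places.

2.9319

f(1.860000) = -0.321529, f(4.310000) = 0.249872 (opposite signs)
step 1: m = 3.085000, f(m) = 0.001562 > 0 → root in [1.860000, 3.085000]
step 2: m = 2.472500, f(m) = -0.047225 < 0 → root in [2.472500, 3.085000]
step 3: m = 2.778750, f(m) = -0.006317 < 0 → root in [2.778750, 3.085000]
Midpoint of [2.778750, 3.085000] = 2.931875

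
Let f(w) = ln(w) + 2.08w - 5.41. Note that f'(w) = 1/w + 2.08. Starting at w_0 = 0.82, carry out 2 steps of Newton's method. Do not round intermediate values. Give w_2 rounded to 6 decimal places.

Newton update: w ← w − f(w)/f'(w).
w_0 = 0.820000: f = -3.902851, f' = 3.299512 → w_1 = 0.820000 - (-3.902851)/(3.299512) = 2.002857
w_1 = 2.002857: f = -0.549483, f' = 2.579287 → w_2 = 2.002857 - (-0.549483)/(2.579287) = 2.215894

2.215894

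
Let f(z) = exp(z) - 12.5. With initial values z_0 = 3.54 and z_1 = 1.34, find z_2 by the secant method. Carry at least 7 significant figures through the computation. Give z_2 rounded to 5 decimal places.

Secant update: z_(k+1) = z_k − f(z_k)·(z_k − z_(k-1))/(f(z_k) − f(z_(k-1))).
f(z_0) = 21.966919, f(z_1) = -8.680956
z_2 = 1.340000 - (-8.680956)·(1.340000 - 3.540000)/(-8.680956 - (21.966919)) = 1.963146; f(z_2) = -5.378303

1.96315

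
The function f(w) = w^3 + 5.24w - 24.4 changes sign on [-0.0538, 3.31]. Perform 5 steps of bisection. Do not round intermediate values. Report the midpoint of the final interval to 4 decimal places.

2.3114

f(-0.053800) = -24.682068, f(3.310000) = 29.209091 (opposite signs)
step 1: m = 1.628100, f(m) = -11.553136 < 0 → root in [1.628100, 3.310000]
step 2: m = 2.469050, f(m) = 3.589664 > 0 → root in [1.628100, 2.469050]
step 3: m = 2.048575, f(m) = -5.068295 < 0 → root in [2.048575, 2.469050]
step 4: m = 2.258813, f(m) = -1.038833 < 0 → root in [2.258813, 2.469050]
step 5: m = 2.363931, f(m) = 1.197052 > 0 → root in [2.258813, 2.363931]
Midpoint of [2.258813, 2.363931] = 2.311372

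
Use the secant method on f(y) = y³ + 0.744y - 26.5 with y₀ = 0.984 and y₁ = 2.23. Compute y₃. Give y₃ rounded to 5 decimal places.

f(y_0) = -24.815140, f(y_1) = -13.751313
y_2 = 2.230000 - (-13.751313)·(2.230000 - 0.984000)/(-13.751313 - (-24.815140)) = 3.778663; f(y_2) = 30.264172
y_3 = 3.778663 - (30.264172)·(3.778663 - 2.230000)/(30.264172 - (-13.751313)) = 2.713833; f(y_3) = -4.493828

2.71383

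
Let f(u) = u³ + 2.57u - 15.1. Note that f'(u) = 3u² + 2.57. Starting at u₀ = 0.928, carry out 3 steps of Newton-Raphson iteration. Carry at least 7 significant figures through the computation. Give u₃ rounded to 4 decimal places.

u_0 = 0.928000: f = -11.915861, f' = 5.153552 → u_1 = 0.928000 - (-11.915861)/(5.153552) = 3.240165
u_1 = 3.240165: f = 27.244636, f' = 34.066003 → u_2 = 3.240165 - (27.244636)/(34.066003) = 2.440404
u_2 = 2.440404: f = 5.705849, f' = 20.436722 → u_3 = 2.440404 - (5.705849)/(20.436722) = 2.161209

2.1612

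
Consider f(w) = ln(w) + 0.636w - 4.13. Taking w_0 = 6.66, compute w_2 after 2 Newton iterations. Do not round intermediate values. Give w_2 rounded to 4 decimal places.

4.2267

f'(w) = 1/w + 0.636
w_0 = 6.660000: f = 2.001879, f' = 0.786150 → w_1 = 6.660000 - (2.001879)/(0.786150) = 4.113566
w_1 = 4.113566: f = -0.099482, f' = 0.879098 → w_2 = 4.113566 - (-0.099482)/(0.879098) = 4.226729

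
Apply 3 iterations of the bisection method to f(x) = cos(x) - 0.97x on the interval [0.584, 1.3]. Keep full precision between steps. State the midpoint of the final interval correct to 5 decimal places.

0.71825

f(0.584000) = 0.267784, f(1.300000) = -0.993501 (opposite signs)
step 1: m = 0.942000, f(m) = -0.325568 < 0 → root in [0.584000, 0.942000]
step 2: m = 0.763000, f(m) = -0.017344 < 0 → root in [0.584000, 0.763000]
step 3: m = 0.673500, f(m) = 0.128348 > 0 → root in [0.673500, 0.763000]
Midpoint of [0.673500, 0.763000] = 0.718250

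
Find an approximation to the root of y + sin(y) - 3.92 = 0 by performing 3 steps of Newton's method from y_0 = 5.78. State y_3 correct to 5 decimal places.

Newton update: y ← y − f(y)/f'(y).
f'(y) = 1 + cos(y)
y_0 = 5.780000: f = 1.377782, f' = 1.876051 → y_1 = 5.780000 - (1.377782)/(1.876051) = 5.045595
y_1 = 5.045595: f = 0.180596, f' = 1.327074 → y_2 = 5.045595 - (0.180596)/(1.327074) = 4.909509
y_2 = 4.909509: f = 0.008874, f' = 1.195846 → y_3 = 4.909509 - (0.008874)/(1.195846) = 4.902088

4.90209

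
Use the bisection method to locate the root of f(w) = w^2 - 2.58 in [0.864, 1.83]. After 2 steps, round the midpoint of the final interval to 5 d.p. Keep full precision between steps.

f(0.864000) = -1.833504, f(1.830000) = 0.768900 (opposite signs)
step 1: m = 1.347000, f(m) = -0.765591 < 0 → root in [1.347000, 1.830000]
step 2: m = 1.588500, f(m) = -0.056668 < 0 → root in [1.588500, 1.830000]
Midpoint of [1.588500, 1.830000] = 1.709250

1.70925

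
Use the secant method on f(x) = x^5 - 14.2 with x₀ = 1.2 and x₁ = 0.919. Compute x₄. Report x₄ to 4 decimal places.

f(x_0) = -11.711680, f(x_1) = -13.544493
x_2 = 0.919000 - (-13.544493)·(0.919000 - 1.200000)/(-13.544493 - (-11.711680)) = 2.995591; f(x_2) = 227.019630
x_3 = 2.995591 - (227.019630)·(2.995591 - 0.919000)/(227.019630 - (-13.544493)) = 1.035918; f(x_3) = -13.007035
x_4 = 1.035918 - (-13.007035)·(1.035918 - 2.995591)/(-13.007035 - (227.019630)) = 1.142113; f(x_4) = -12.256675

1.1421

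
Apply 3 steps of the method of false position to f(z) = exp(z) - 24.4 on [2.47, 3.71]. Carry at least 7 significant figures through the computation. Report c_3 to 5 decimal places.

3.18384

f(2.470000) = -12.577553, f(3.710000) = 16.453807
step 1: c = 3.007218, f(c) = -4.168963 < 0 → new bracket [3.007218, 3.710000]
step 2: c = 3.149288, f(c) = -1.080552 < 0 → new bracket [3.149288, 3.710000]
step 3: c = 3.183841, f(c) = -0.260693 < 0 → new bracket [3.183841, 3.710000]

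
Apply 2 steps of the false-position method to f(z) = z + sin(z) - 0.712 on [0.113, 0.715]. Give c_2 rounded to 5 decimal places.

0.36001

False-position update: c = (a·f(b) − b·f(a))/(f(b) − f(a)); replace the endpoint whose sign matches f(c).
f(0.113000) = -0.486240, f(0.715000) = 0.658617
step 1: c = 0.368680, f(c) = 0.017064 > 0 → new bracket [0.113000, 0.368680]
step 2: c = 0.360011, f(c) = 0.000296 > 0 → new bracket [0.113000, 0.360011]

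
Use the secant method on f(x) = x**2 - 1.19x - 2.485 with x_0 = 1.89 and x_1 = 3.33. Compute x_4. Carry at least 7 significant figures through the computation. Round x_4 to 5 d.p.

Secant update: x_(k+1) = x_k − f(x_k)·(x_k − x_(k-1))/(f(x_k) − f(x_(k-1))).
f(x_0) = -1.162000, f(x_1) = 4.641200
x_2 = 3.330000 - (4.641200)·(3.330000 - 1.890000)/(4.641200 - (-1.162000)) = 2.178337; f(x_2) = -0.332067
x_3 = 2.178337 - (-0.332067)·(2.178337 - 3.330000)/(-0.332067 - (4.641200)) = 2.255235; f(x_3) = -0.082646
x_4 = 2.255235 - (-0.082646)·(2.255235 - 2.178337)/(-0.082646 - (-0.332067)) = 2.280715; f(x_4) = 0.002609

2.28071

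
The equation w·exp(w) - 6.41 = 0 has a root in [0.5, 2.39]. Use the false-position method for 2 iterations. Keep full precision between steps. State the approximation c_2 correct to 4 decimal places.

f(0.500000) = -5.585639, f(2.390000) = 19.673251
step 1: c = 0.917946, f(c) = -4.111332 < 0 → new bracket [0.917946, 2.390000]
step 2: c = 1.172401, f(c) = -2.623451 < 0 → new bracket [1.172401, 2.390000]

1.1724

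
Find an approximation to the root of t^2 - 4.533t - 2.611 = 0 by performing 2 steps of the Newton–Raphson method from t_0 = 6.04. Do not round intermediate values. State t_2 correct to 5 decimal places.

f'(t) = 2t - 4.533
t_0 = 6.040000: f = 6.491280, f' = 7.547000 → t_1 = 6.040000 - (6.491280)/(7.547000) = 5.179886
t_1 = 5.179886: f = 0.739796, f' = 5.826772 → t_2 = 5.179886 - (0.739796)/(5.826772) = 5.052921

5.05292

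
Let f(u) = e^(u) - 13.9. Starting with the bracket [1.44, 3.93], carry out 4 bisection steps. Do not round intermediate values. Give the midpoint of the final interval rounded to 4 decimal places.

2.6072

f(1.440000) = -9.679304, f(3.930000) = 37.006978 (opposite signs)
step 1: m = 2.685000, f(m) = 0.758201 > 0 → root in [1.440000, 2.685000]
step 2: m = 2.062500, f(m) = -6.034391 < 0 → root in [2.062500, 2.685000]
step 3: m = 2.373750, f(m) = -3.162417 < 0 → root in [2.373750, 2.685000]
step 4: m = 2.529375, f(m) = -1.354337 < 0 → root in [2.529375, 2.685000]
Midpoint of [2.529375, 2.685000] = 2.607188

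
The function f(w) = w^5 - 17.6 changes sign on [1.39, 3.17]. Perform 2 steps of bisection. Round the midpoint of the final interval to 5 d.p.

1.61250

f(1.390000) = -12.411116, f(3.170000) = 302.507840 (opposite signs)
step 1: m = 2.280000, f(m) = 44.013267 > 0 → root in [1.390000, 2.280000]
step 2: m = 1.835000, f(m) = 3.205605 > 0 → root in [1.390000, 1.835000]
Midpoint of [1.390000, 1.835000] = 1.612500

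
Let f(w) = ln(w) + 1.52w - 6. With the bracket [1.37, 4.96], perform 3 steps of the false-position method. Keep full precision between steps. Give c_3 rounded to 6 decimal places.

3.185772

f(1.370000) = -3.602789, f(4.960000) = 3.140606
step 1: c = 3.288027, f(c) = 0.188089 > 0 → new bracket [1.370000, 3.288027]
step 2: c = 3.192862, f(c) = 0.014068 > 0 → new bracket [1.370000, 3.192862]
step 3: c = 3.185772, f(c) = 0.001068 > 0 → new bracket [1.370000, 3.185772]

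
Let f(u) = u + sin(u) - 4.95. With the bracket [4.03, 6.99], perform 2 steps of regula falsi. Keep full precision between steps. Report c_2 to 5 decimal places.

f(4.030000) = -1.696068, f(6.990000) = 2.689415
step 1: c = 5.174768, f(c) = -0.670225 < 0 → new bracket [5.174768, 6.990000]
step 2: c = 5.536895, f(c) = -0.092025 < 0 → new bracket [5.536895, 6.990000]

5.53689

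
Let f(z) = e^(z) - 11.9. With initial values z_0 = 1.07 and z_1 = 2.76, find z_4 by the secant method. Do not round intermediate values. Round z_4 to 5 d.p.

f(z_0) = -8.984621, f(z_1) = 3.899843
z_2 = 2.760000 - (3.899843)·(2.760000 - 1.070000)/(3.899843 - (-8.984621)) = 2.248474; f(z_2) = -2.426729
z_3 = 2.248474 - (-2.426729)·(2.248474 - 2.760000)/(-2.426729 - (3.899843)) = 2.444684; f(z_3) = -0.373095
z_4 = 2.444684 - (-0.373095)·(2.444684 - 2.248474)/(-0.373095 - (-2.426729)) = 2.480330; f(z_4) = 0.045210

2.48033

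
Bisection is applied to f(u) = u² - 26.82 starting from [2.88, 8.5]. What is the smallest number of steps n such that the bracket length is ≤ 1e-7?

Initial width b − a = 8.5 − 2.88 = 5.620000.
After n steps the width is (b−a)/2^n; need (b−a)/2^n ≤ 1e-7.
So n ≥ log₂(5.620000/1e-7) = log₂(56200000.0000) ≈ 25.7441.
Hence n = 26.

26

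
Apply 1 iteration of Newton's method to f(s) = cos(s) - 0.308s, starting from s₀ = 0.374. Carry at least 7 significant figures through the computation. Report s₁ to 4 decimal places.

1.5854

f'(s) = -sin(s) - 0.308
s_0 = 0.374000: f = 0.815681, f' = -0.673342 → s_1 = 0.374000 - (0.815681)/(-0.673342) = 1.585393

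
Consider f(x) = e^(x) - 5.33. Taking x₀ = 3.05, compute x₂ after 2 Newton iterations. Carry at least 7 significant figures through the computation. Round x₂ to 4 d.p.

f'(x) = e^(x)
x_0 = 3.050000: f = 15.785344, f' = 21.115344 → x_1 = 3.050000 - (15.785344)/(21.115344) = 2.302423
x_1 = 2.302423: f = 4.668380, f' = 9.998380 → x_2 = 2.302423 - (4.668380)/(9.998380) = 1.835509

1.8355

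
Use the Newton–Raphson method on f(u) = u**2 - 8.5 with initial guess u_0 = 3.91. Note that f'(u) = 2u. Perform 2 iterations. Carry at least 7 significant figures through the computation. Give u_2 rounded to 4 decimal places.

2.9181

Newton update: u ← u − f(u)/f'(u).
u_0 = 3.910000: f = 6.788100, f' = 7.820000 → u_1 = 3.910000 - (6.788100)/(7.820000) = 3.041957
u_1 = 3.041957: f = 0.753499, f' = 6.083913 → u_2 = 3.041957 - (0.753499)/(6.083913) = 2.918105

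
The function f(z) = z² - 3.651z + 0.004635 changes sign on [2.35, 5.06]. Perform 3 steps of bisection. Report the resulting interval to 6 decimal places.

f(2.350000) = -3.052715, f(5.060000) = 7.134175 (opposite signs)
step 1: m = 3.705000, f(m) = 0.204705 > 0 → root in [2.350000, 3.705000]
step 2: m = 3.027500, f(m) = -1.883011 < 0 → root in [3.027500, 3.705000]
step 3: m = 3.366250, f(m) = -0.953905 < 0 → root in [3.366250, 3.705000]

[3.366250, 3.705000]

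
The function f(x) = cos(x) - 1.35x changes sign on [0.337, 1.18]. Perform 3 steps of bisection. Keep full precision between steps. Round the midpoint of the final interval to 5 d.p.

0.60044

f(0.337000) = 0.488801, f(1.180000) = -1.212075 (opposite signs)
step 1: m = 0.758500, f(m) = -0.298106 < 0 → root in [0.337000, 0.758500]
step 2: m = 0.547750, f(m) = 0.114236 > 0 → root in [0.547750, 0.758500]
step 3: m = 0.653125, f(m) = -0.087530 < 0 → root in [0.547750, 0.653125]
Midpoint of [0.547750, 0.653125] = 0.600437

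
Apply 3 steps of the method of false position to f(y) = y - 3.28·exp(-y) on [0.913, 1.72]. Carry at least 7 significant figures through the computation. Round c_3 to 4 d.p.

False-position update: c = (a·f(b) − b·f(a))/(f(b) − f(a)); replace the endpoint whose sign matches f(c).
f(0.913000) = -0.403325, f(1.720000) = 1.132663
step 1: c = 1.124905, f(c) = 0.059943 > 0 → new bracket [0.913000, 1.124905]
step 2: c = 1.097486, f(c) = 0.002920 > 0 → new bracket [0.913000, 1.097486]
step 3: c = 1.096160, f(c) = 0.000142 > 0 → new bracket [0.913000, 1.096160]

1.0962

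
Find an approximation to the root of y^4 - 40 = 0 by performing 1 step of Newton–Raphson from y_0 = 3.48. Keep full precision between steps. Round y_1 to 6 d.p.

2.847281

f'(y) = 4y^3
y_0 = 3.480000: f = 106.661788, f' = 168.576768 → y_1 = 3.480000 - (106.661788)/(168.576768) = 2.847281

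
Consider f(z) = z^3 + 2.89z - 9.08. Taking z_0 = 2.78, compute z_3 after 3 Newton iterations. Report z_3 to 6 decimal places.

f'(z) = 3z^2 + 2.89
z_0 = 2.780000: f = 20.439152, f' = 26.075200 → z_1 = 2.780000 - (20.439152)/(26.075200) = 1.996146
z_1 = 1.996146: f = 4.642702, f' = 14.843796 → z_2 = 1.996146 - (4.642702)/(14.843796) = 1.683375
z_2 = 1.683375: f = 0.555224, f' = 11.391258 → z_3 = 1.683375 - (0.555224)/(11.391258) = 1.634634

1.634634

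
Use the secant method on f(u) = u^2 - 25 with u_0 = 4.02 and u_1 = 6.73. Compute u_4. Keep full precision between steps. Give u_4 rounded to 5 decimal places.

f(u_0) = -8.839600, f(u_1) = 20.292900
u_2 = 6.730000 - (20.292900)·(6.730000 - 4.020000)/(20.292900 - (-8.839600)) = 4.842288; f(u_2) = -1.552243
u_3 = 4.842288 - (-1.552243)·(4.842288 - 6.730000)/(-1.552243 - (20.292900)) = 4.976423; f(u_3) = -0.235215
u_4 = 4.976423 - (-0.235215)·(4.976423 - 4.842288)/(-0.235215 - (-1.552243)) = 5.000379; f(u_4) = 0.003787

5.00038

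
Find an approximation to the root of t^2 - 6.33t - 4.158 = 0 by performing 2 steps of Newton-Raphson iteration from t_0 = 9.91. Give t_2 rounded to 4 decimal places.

Newton update: t ← t − f(t)/f'(t).
f'(t) = 2t - 6.33
t_0 = 9.910000: f = 31.319800, f' = 13.490000 → t_1 = 9.910000 - (31.319800)/(13.490000) = 7.588295
t_1 = 7.588295: f = 5.390314, f' = 8.846590 → t_2 = 7.588295 - (5.390314)/(8.846590) = 6.978985

6.9790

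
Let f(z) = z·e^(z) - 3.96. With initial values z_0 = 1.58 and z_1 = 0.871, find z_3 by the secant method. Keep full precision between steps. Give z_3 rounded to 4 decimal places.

1.2201

f(z_0) = 3.710830, f(z_1) = -1.878921
z_2 = 0.871000 - (-1.878921)·(0.871000 - 1.580000)/(-1.878921 - (3.710830)) = 1.109321; f(z_2) = -0.596208
z_3 = 1.109321 - (-0.596208)·(1.109321 - 0.871000)/(-0.596208 - (-1.878921)) = 1.220093; f(z_3) = 0.173069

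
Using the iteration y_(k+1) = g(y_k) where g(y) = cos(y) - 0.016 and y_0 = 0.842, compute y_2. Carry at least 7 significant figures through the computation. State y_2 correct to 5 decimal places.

0.78010

y_1 = g(0.842000) = 0.649972
y_2 = g(0.649972) = 0.780101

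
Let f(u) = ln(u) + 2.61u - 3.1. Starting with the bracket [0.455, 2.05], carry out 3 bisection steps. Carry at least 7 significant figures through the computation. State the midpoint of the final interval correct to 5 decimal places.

f(0.455000) = -2.699908, f(2.050000) = 2.968340 (opposite signs)
step 1: m = 1.252500, f(m) = 0.394167 > 0 → root in [0.455000, 1.252500]
step 2: m = 0.853750, f(m) = -1.029829 < 0 → root in [0.853750, 1.252500]
step 3: m = 1.053125, f(m) = -0.299582 < 0 → root in [1.053125, 1.252500]
Midpoint of [1.053125, 1.252500] = 1.152813

1.15281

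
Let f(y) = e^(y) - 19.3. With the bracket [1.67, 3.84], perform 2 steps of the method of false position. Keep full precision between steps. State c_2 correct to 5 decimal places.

f(1.670000) = -13.987832, f(3.840000) = 27.225474
step 1: c = 2.406500, f(c) = -8.204941 < 0 → new bracket [2.406500, 3.840000]
step 2: c = 2.738468, f(c) = -3.836716 < 0 → new bracket [2.738468, 3.840000]

2.73847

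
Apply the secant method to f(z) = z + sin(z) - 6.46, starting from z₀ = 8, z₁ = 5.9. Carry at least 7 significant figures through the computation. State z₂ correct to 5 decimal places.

Secant update: z_(k+1) = z_k − f(z_k)·(z_k − z_(k-1))/(f(z_k) − f(z_(k-1))).
f(z_0) = 2.529358, f(z_1) = -0.933877
z_2 = 5.900000 - (-0.933877)·(5.900000 - 8.000000)/(-0.933877 - (2.529358)) = 6.466274; f(z_2) = 0.188342

6.46627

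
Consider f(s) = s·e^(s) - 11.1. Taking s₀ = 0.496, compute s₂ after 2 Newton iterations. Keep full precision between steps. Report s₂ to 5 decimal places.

f'(s) = (s + 1)·e^(s)
s_0 = 0.496000: f = -10.285499, f' = 2.456641 → s_1 = 0.496000 - (-10.285499)/(2.456641) = 4.682814
s_1 = 4.682814: f = 494.989532, f' = 614.163331 → s_2 = 4.682814 - (494.989532)/(614.163331) = 3.876857

3.87686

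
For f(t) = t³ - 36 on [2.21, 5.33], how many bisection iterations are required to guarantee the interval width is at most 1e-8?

29

Initial width b − a = 5.33 − 2.21 = 3.120000.
After n steps the width is (b−a)/2^n; need (b−a)/2^n ≤ 1e-8.
So n ≥ log₂(3.120000/1e-8) = log₂(312000000.0000) ≈ 28.2170.
Hence n = 29.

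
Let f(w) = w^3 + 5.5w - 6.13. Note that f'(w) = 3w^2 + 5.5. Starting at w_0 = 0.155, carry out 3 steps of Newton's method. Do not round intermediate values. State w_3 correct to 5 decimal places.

w_0 = 0.155000: f = -5.273776, f' = 5.572075 → w_1 = 0.155000 - (-5.273776)/(5.572075) = 1.101465
w_1 = 1.101465: f = 1.264386, f' = 9.139678 → w_2 = 1.101465 - (1.264386)/(9.139678) = 0.963125
w_2 = 0.963125: f = 0.060592, f' = 8.282830 → w_3 = 0.963125 - (0.060592)/(8.282830) = 0.955810

0.95581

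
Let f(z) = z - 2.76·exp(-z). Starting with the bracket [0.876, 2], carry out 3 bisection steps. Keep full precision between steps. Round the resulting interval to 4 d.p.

[0.8760, 1.0165]

f(0.876000) = -0.273389, f(2.000000) = 1.626475 (opposite signs)
step 1: m = 1.438000, f(m) = 0.782770 > 0 → root in [0.876000, 1.438000]
step 2: m = 1.157000, f(m) = 0.289179 > 0 → root in [0.876000, 1.157000]
step 3: m = 1.016500, f(m) = 0.017769 > 0 → root in [0.876000, 1.016500]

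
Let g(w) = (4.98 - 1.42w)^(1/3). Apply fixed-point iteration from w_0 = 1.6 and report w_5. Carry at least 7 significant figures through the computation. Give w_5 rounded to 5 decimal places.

1.43322

w_1 = g(1.600000) = 1.393851
w_2 = g(1.393851) = 1.442367
w_3 = g(1.442367) = 1.431243
w_4 = g(1.431243) = 1.433809
w_5 = g(1.433809) = 1.433218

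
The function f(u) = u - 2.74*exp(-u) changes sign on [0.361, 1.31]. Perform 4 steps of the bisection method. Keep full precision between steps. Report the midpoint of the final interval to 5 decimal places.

f(0.361000) = -1.548722, f(1.310000) = 0.570693 (opposite signs)
step 1: m = 0.835500, f(m) = -0.352722 < 0 → root in [0.835500, 1.310000]
step 2: m = 1.072750, f(m) = 0.135488 > 0 → root in [0.835500, 1.072750]
step 3: m = 0.954125, f(m) = -0.101183 < 0 → root in [0.954125, 1.072750]
step 4: m = 1.013438, f(m) = 0.018902 > 0 → root in [0.954125, 1.013438]
Midpoint of [0.954125, 1.013438] = 0.983781

0.98378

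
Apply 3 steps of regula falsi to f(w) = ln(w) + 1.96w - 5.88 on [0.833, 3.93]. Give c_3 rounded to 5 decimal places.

2.52804

f(0.833000) = -4.430042, f(3.930000) = 3.191439
step 1: c = 2.633154, f(c) = 0.249164 > 0 → new bracket [0.833000, 2.633154]
step 2: c = 2.537297, f(c) = 0.024202 > 0 → new bracket [0.833000, 2.537297]
step 3: c = 2.528037, f(c) = 0.002396 > 0 → new bracket [0.833000, 2.528037]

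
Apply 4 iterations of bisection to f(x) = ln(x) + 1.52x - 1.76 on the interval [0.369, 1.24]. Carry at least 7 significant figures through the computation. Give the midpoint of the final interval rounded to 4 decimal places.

f(0.369000) = -2.196079, f(1.240000) = 0.339911 (opposite signs)
step 1: m = 0.804500, f(m) = -0.754694 < 0 → root in [0.804500, 1.240000]
step 2: m = 1.022250, f(m) = -0.184174 < 0 → root in [1.022250, 1.240000]
step 3: m = 1.131125, f(m) = 0.082523 > 0 → root in [1.022250, 1.131125]
step 4: m = 1.076688, f(m) = -0.049546 < 0 → root in [1.076688, 1.131125]
Midpoint of [1.076688, 1.131125] = 1.103906

1.1039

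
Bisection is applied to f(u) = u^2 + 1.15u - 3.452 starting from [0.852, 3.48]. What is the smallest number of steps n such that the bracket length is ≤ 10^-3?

Initial width b − a = 3.48 − 0.852 = 2.628000.
After n steps the width is (b−a)/2^n; need (b−a)/2^n ≤ 10^-3.
So n ≥ log₂(2.628000/10^-3) = log₂(2628.0000) ≈ 11.3597.
Hence n = 12.

12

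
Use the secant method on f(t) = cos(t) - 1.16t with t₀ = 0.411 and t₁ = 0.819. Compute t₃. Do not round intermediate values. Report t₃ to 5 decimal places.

0.67345

f(t_0) = 0.439962, f(t_1) = -0.267088
t_2 = 0.819000 - (-0.267088)·(0.819000 - 0.411000)/(-0.267088 - (0.439962)) = 0.664878; f(t_2) = 0.015734
t_3 = 0.664878 - (0.015734)·(0.664878 - 0.819000)/(0.015734 - (-0.267088)) = 0.673452; f(t_3) = 0.000469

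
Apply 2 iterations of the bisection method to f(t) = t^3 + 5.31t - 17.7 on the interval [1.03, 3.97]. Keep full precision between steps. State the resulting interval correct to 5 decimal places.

[1.76500, 2.50000]

f(1.030000) = -11.137973, f(3.970000) = 65.951473 (opposite signs)
step 1: m = 2.500000, f(m) = 11.200000 > 0 → root in [1.030000, 2.500000]
step 2: m = 1.765000, f(m) = -2.829478 < 0 → root in [1.765000, 2.500000]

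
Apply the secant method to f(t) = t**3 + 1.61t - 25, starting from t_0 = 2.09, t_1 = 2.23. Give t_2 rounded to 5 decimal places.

2.89105

Secant update: t_(k+1) = t_k − f(t_k)·(t_k − t_(k-1))/(f(t_k) − f(t_(k-1))).
f(t_0) = -12.505771, f(t_1) = -10.320133
t_2 = 2.230000 - (-10.320133)·(2.230000 - 2.090000)/(-10.320133 - (-12.505771)) = 2.891051; f(t_2) = 3.818510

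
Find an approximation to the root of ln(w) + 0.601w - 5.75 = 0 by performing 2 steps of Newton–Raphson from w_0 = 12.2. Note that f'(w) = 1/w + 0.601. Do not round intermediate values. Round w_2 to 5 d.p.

w_0 = 12.200000: f = 4.083636, f' = 0.682967 → w_1 = 12.200000 - (4.083636)/(0.682967) = 6.220744
w_1 = 6.220744: f = -0.183444, f' = 0.761752 → w_2 = 6.220744 - (-0.183444)/(0.761752) = 6.461562

6.46156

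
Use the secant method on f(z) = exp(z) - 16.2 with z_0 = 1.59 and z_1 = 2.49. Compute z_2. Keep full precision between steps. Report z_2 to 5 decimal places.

Secant update: z_(k+1) = z_k − f(z_k)·(z_k − z_(k-1))/(f(z_k) − f(z_(k-1))).
f(z_0) = -11.296251, f(z_1) = -4.138724
z_2 = 2.490000 - (-4.138724)·(2.490000 - 1.590000)/(-4.138724 - (-11.296251)) = 3.010410; f(z_2) = 4.095727

3.01041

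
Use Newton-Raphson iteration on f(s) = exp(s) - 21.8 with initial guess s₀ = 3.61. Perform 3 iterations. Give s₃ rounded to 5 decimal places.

f'(s) = exp(s)
s_0 = 3.610000: f = 15.166053, f' = 36.966053 → s_1 = 3.610000 - (15.166053)/(36.966053) = 3.199730
s_1 = 3.199730: f = 2.725914, f' = 24.525914 → s_2 = 3.199730 - (2.725914)/(24.525914) = 3.088586
s_2 = 3.088586: f = 0.146025, f' = 21.946025 → s_3 = 3.088586 - (0.146025)/(21.946025) = 3.081932

3.08193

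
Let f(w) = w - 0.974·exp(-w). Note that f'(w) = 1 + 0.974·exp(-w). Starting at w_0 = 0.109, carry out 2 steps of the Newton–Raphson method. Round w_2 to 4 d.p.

0.5574

w_0 = 0.109000: f = -0.764415, f' = 1.873415 → w_1 = 0.109000 - (-0.764415)/(1.873415) = 0.517033
w_1 = 0.517033: f = -0.063751, f' = 1.580784 → w_2 = 0.517033 - (-0.063751)/(1.580784) = 0.557362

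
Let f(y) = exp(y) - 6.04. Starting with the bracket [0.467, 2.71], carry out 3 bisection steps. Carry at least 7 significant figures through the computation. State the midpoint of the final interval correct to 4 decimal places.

1.7287

f(0.467000) = -4.444799, f(2.710000) = 8.989276 (opposite signs)
step 1: m = 1.588500, f(m) = -1.143601 < 0 → root in [1.588500, 2.710000]
step 2: m = 2.149250, f(m) = 2.538422 > 0 → root in [1.588500, 2.149250]
step 3: m = 1.868875, f(m) = 0.441001 > 0 → root in [1.588500, 1.868875]
Midpoint of [1.588500, 1.868875] = 1.728687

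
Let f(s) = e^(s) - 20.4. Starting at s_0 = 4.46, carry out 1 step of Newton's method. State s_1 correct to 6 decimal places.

Newton update: s ← s − f(s)/f'(s).
f'(s) = e^(s)
s_0 = 4.460000: f = 66.087509, f' = 86.487509 → s_1 = 4.460000 - (66.087509)/(86.487509) = 3.695872

3.695872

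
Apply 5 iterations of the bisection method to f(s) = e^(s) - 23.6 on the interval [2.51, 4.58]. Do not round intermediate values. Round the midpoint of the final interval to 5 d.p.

f(2.510000) = -11.295070, f(4.580000) = 73.914394 (opposite signs)
step 1: m = 3.545000, f(m) = 11.039685 > 0 → root in [2.510000, 3.545000]
step 2: m = 3.027500, f(m) = -2.954446 < 0 → root in [3.027500, 3.545000]
step 3: m = 3.286250, f(m) = 3.142391 > 0 → root in [3.027500, 3.286250]
step 4: m = 3.156875, f(m) = -0.102947 < 0 → root in [3.156875, 3.286250]
step 5: m = 3.221563, f(m) = 1.467257 > 0 → root in [3.156875, 3.221563]
Midpoint of [3.156875, 3.221563] = 3.189219

3.18922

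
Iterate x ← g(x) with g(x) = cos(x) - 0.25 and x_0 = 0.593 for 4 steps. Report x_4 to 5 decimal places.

x_1 = g(0.593000) = 0.579268
x_2 = g(0.579268) = 0.586864
x_3 = g(0.586864) = 0.582682
x_4 = g(0.582682) = 0.584990

0.58499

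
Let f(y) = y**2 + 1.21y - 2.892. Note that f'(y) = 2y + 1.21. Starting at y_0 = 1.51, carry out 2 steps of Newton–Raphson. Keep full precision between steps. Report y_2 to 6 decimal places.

y_0 = 1.510000: f = 1.215200, f' = 4.230000 → y_1 = 1.510000 - (1.215200)/(4.230000) = 1.222719
y_1 = 1.222719: f = 0.082531, f' = 3.655437 → y_2 = 1.222719 - (0.082531)/(3.655437) = 1.200141

1.200141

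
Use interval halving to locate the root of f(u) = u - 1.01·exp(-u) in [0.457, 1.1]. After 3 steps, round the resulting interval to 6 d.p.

f(0.457000) = -0.182512, f(1.100000) = 0.763800 (opposite signs)
step 1: m = 0.778500, f(m) = 0.314815 > 0 → root in [0.457000, 0.778500]
step 2: m = 0.617750, f(m) = 0.073202 > 0 → root in [0.457000, 0.617750]
step 3: m = 0.537375, f(m) = -0.052748 < 0 → root in [0.537375, 0.617750]

[0.537375, 0.617750]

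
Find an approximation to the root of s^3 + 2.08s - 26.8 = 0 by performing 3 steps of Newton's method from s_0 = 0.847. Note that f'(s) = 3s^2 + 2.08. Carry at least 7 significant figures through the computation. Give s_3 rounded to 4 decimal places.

s_0 = 0.847000: f = -24.430595, f' = 4.232227 → s_1 = 0.847000 - (-24.430595)/(4.232227) = 6.619515
s_1 = 6.619515: f = 277.022383, f' = 133.533943 → s_2 = 6.619515 - (277.022383)/(133.533943) = 4.544969
s_2 = 4.544969: f = 76.537768, f' = 64.050219 → s_3 = 4.544969 - (76.537768)/(64.050219) = 3.350004

3.3500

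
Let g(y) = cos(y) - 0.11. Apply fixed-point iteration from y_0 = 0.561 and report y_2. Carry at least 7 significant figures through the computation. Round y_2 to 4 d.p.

0.6307

y_1 = g(0.561000) = 0.736724
y_2 = g(0.736724) = 0.630674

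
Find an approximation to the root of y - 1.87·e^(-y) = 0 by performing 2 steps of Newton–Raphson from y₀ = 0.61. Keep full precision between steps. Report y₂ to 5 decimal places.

0.82195

f'(y) = 1 + 1.87·e^(-y)
y_0 = 0.610000: f = -0.406066, f' = 2.016066 → y_1 = 0.610000 - (-0.406066)/(2.016066) = 0.811415
y_1 = 0.811415: f = -0.019293, f' = 1.830708 → y_2 = 0.811415 - (-0.019293)/(1.830708) = 0.821954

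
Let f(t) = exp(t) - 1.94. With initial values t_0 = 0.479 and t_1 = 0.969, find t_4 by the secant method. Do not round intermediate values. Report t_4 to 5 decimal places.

0.66274

f(t_0) = -0.325541, f(t_1) = 0.695308
t_2 = 0.969000 - (0.695308)·(0.969000 - 0.479000)/(0.695308 - (-0.325541)) = 0.635257; f(t_2) = -0.052492
t_3 = 0.635257 - (-0.052492)·(0.635257 - 0.969000)/(-0.052492 - (0.695308)) = 0.658685; f(t_3) = -0.007751
t_4 = 0.658685 - (-0.007751)·(0.658685 - 0.635257)/(-0.007751 - (-0.052492)) = 0.662743; f(t_4) = 0.000107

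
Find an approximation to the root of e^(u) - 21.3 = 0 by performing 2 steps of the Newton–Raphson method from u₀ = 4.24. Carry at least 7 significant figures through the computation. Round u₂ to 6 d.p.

Newton update: u ← u − f(u)/f'(u).
f'(u) = e^(u)
u_0 = 4.240000: f = 48.107852, f' = 69.407852 → u_1 = 4.240000 - (48.107852)/(69.407852) = 3.546882
u_1 = 3.546882: f = 13.404928, f' = 34.704928 → u_2 = 3.546882 - (13.404928)/(34.704928) = 3.160627

3.160627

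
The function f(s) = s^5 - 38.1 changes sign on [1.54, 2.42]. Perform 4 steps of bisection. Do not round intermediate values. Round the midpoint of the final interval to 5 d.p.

2.06250

f(1.540000) = -29.438291, f(2.420000) = 44.899759 (opposite signs)
step 1: m = 1.980000, f(m) = -7.668318 < 0 → root in [1.980000, 2.420000]
step 2: m = 2.200000, f(m) = 13.436320 > 0 → root in [1.980000, 2.200000]
step 3: m = 2.090000, f(m) = 1.777822 > 0 → root in [1.980000, 2.090000]
step 4: m = 2.035000, f(m) = -3.200270 < 0 → root in [2.035000, 2.090000]
Midpoint of [2.035000, 2.090000] = 2.062500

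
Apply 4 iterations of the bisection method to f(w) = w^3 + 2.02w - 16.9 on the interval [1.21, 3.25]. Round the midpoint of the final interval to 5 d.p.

f(1.210000) = -12.684239, f(3.250000) = 23.993125 (opposite signs)
step 1: m = 2.230000, f(m) = -1.305833 < 0 → root in [2.230000, 3.250000]
step 2: m = 2.740000, f(m) = 9.205624 > 0 → root in [2.230000, 2.740000]
step 3: m = 2.485000, f(m) = 3.465134 > 0 → root in [2.230000, 2.485000]
step 4: m = 2.357500, f(m) = 0.964678 > 0 → root in [2.230000, 2.357500]
Midpoint of [2.230000, 2.357500] = 2.293750

2.29375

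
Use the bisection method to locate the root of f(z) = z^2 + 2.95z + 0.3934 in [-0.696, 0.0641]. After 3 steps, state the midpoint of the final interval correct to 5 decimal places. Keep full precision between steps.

-0.17343

f(-0.696000) = -1.175384, f(0.064100) = 0.586604 (opposite signs)
step 1: m = -0.315950, f(m) = -0.438828 < 0 → root in [-0.315950, 0.064100]
step 2: m = -0.125925, f(m) = 0.037778 > 0 → root in [-0.315950, -0.125925]
step 3: m = -0.220937, f(m) = -0.209552 < 0 → root in [-0.220937, -0.125925]
Midpoint of [-0.220937, -0.125925] = -0.173431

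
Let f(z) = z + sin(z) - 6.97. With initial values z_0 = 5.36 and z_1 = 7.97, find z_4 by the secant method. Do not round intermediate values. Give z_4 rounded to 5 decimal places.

Secant update: z_(k+1) = z_k − f(z_k)·(z_k − z_(k-1))/(f(z_k) − f(z_(k-1))).
f(z_0) = -2.407527, f(z_1) = 1.993277
z_2 = 7.970000 - (1.993277)·(7.970000 - 5.360000)/(1.993277 - (-2.407527)) = 6.787840; f(z_2) = 0.301346
z_3 = 6.787840 - (0.301346)·(6.787840 - 7.970000)/(0.301346 - (1.993277)) = 6.577289; f(z_3) = -0.102829
z_4 = 6.577289 - (-0.102829)·(6.577289 - 6.787840)/(-0.102829 - (0.301346)) = 6.630857; f(z_4) = 0.001566

6.63086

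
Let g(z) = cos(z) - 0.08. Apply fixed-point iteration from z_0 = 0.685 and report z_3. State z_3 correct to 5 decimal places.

0.69225

z_1 = g(0.685000) = 0.694419
z_2 = g(0.694419) = 0.688426
z_3 = g(0.688426) = 0.692247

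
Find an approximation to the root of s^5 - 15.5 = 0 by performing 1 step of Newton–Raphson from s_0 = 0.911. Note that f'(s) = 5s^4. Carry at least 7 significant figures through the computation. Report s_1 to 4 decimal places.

5.2296

s_0 = 0.911000: f = -14.872532, f' = 3.443844 → s_1 = 0.911000 - (-14.872532)/(3.443844) = 5.229584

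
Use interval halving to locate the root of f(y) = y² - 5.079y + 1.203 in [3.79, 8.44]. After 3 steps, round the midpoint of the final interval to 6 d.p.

f(3.790000) = -3.682310, f(8.440000) = 29.569840 (opposite signs)
step 1: m = 6.115000, f(m) = 7.538140 > 0 → root in [3.790000, 6.115000]
step 2: m = 4.952500, f(m) = 0.576509 > 0 → root in [3.790000, 4.952500]
step 3: m = 4.371250, f(m) = -1.890752 < 0 → root in [4.371250, 4.952500]
Midpoint of [4.371250, 4.952500] = 4.661875

4.661875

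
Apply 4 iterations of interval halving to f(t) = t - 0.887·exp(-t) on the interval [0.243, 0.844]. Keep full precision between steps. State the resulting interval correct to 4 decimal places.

f(0.243000) = -0.452649, f(0.844000) = 0.462601 (opposite signs)
step 1: m = 0.543500, f(m) = 0.028408 > 0 → root in [0.243000, 0.543500]
step 2: m = 0.393250, f(m) = -0.205351 < 0 → root in [0.393250, 0.543500]
step 3: m = 0.468375, f(m) = -0.086904 < 0 → root in [0.468375, 0.543500]
step 4: m = 0.505937, f(m) = -0.028870 < 0 → root in [0.505937, 0.543500]

[0.5059, 0.5435]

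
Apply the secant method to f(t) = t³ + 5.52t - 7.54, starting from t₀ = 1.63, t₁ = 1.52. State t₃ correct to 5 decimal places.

1.12452

f(t_0) = 5.788347, f(t_1) = 4.362208
t_2 = 1.520000 - (4.362208)·(1.520000 - 1.630000)/(4.362208 - (5.788347)) = 1.183537; f(t_2) = 0.650976
t_3 = 1.183537 - (0.650976)·(1.183537 - 1.520000)/(0.650976 - (4.362208)) = 1.124519; f(t_3) = 0.089349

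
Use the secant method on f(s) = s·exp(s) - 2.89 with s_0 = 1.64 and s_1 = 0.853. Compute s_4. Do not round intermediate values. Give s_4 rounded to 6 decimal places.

1.030335

f(s_0) = 5.564478, f(s_1) = -0.888285
s_2 = 0.853000 - (-0.888285)·(0.853000 - 1.640000)/(-0.888285 - (5.564478)) = 0.961338; f(s_2) = -0.375915
s_3 = 0.961338 - (-0.375915)·(0.961338 - 0.853000)/(-0.375915 - (-0.888285)) = 1.040823; f(s_3) = 0.057141
s_4 = 1.040823 - (0.057141)·(1.040823 - 0.961338)/(0.057141 - (-0.375915)) = 1.030335; f(s_4) = -0.002994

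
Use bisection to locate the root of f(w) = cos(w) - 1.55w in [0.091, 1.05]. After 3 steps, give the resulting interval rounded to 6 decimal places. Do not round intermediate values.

[0.450625, 0.570500]

f(0.091000) = 0.854812, f(1.050000) = -1.129929 (opposite signs)
step 1: m = 0.570500, f(m) = -0.042644 < 0 → root in [0.091000, 0.570500]
step 2: m = 0.330750, f(m) = 0.433137 > 0 → root in [0.330750, 0.570500]
step 3: m = 0.450625, f(m) = 0.201706 > 0 → root in [0.450625, 0.570500]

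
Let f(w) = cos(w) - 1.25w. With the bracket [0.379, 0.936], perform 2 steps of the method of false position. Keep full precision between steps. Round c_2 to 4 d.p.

0.6402

f(0.379000) = 0.455285, f(0.936000) = -0.576986
step 1: c = 0.624666, f(c) = 0.030326 > 0 → new bracket [0.624666, 0.936000]
step 2: c = 0.640212, f(c) = 0.001703 > 0 → new bracket [0.640212, 0.936000]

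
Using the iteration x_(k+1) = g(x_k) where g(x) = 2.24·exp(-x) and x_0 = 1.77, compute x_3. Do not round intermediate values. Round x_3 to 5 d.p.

x_1 = g(1.770000) = 0.381546
x_2 = g(0.381546) = 1.529483
x_3 = g(1.529483) = 0.485291

0.48529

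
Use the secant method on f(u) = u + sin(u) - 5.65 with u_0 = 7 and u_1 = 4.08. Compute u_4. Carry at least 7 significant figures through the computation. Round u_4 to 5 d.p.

f(u_0) = 2.006987, f(u_1) = -2.376618
u_2 = 4.080000 - (-2.376618)·(4.080000 - 7.000000)/(-2.376618 - (2.006987)) = 5.663109; f(u_2) = -0.567988
u_3 = 5.663109 - (-0.567988)·(5.663109 - 4.080000)/(-0.567988 - (-2.376618)) = 6.160274; f(u_3) = 0.387672
u_4 = 6.160274 - (0.387672)·(6.160274 - 5.663109)/(0.387672 - (-0.567988)) = 5.958595; f(u_4) = -0.010326

5.95859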